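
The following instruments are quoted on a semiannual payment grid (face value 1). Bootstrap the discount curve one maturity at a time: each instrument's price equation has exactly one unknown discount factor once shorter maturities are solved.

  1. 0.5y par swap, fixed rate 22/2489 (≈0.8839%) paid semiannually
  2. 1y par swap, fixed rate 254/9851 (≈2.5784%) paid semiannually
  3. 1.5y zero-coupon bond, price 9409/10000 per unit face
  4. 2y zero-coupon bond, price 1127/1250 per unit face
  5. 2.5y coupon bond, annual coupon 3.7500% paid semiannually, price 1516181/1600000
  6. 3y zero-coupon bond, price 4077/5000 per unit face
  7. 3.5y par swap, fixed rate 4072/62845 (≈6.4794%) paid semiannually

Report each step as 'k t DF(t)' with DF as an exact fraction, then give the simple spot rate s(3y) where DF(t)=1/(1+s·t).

step 1 [0.5y] swap r/2=11/2489: DF=(1 − 11/2489·(0))/(1+11/2489) = 2489/2500 ≈ 0.995600
step 2 [1y] swap r/2=127/9851: DF=(1 − 127/9851·(0.995600))/(1+127/9851) = 4873/5000 ≈ 0.974600
step 3 [1.5y] zero: DF = P = 9409/10000 ≈ 0.940900
step 4 [2y] zero: DF = P = 1127/1250 ≈ 0.901600
step 5 [2.5y] bond c/2=3/160: DF=(1516181/1600000 − 3/160·(0.995600+0.974600+0.940900+0.901600))/(1+3/160) = 43/50 ≈ 0.860000
step 6 [3y] zero: DF = P = 4077/5000 ≈ 0.815400
step 7 [3.5y] swap r/2=2036/62845: DF=(1 − 2036/62845·(0.995600+0.974600+0.940900+0.901600+0.860000+0.815400))/(1+2036/62845) = 1991/2500 ≈ 0.796400

1 1/2 2489/2500
2 1 4873/5000
3 3/2 9409/10000
4 2 1127/1250
5 5/2 43/50
6 3 4077/5000
7 7/2 1991/2500
s(3y) = (1/(4077/5000) − 1)/(3) = 923/12231 ≈ 7.5464%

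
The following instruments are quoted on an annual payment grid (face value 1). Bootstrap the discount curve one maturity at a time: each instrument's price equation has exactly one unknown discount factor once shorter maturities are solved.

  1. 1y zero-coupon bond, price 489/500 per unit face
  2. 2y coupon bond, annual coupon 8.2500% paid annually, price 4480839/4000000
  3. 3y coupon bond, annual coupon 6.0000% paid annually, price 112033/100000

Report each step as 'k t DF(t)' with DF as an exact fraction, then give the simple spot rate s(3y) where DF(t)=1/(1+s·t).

step 1 [1y] zero: DF = P = 489/500 ≈ 0.978000
step 2 [2y] bond c/1=33/400: DF=(4480839/4000000 − 33/400·(0.978000))/(1+33/400) = 9603/10000 ≈ 0.960300
step 3 [3y] bond c/1=3/50: DF=(112033/100000 − 3/50·(0.978000+0.960300))/(1+3/50) = 592/625 ≈ 0.947200

1 1 489/500
2 2 9603/10000
3 3 592/625
s(3y) = (1/(592/625) − 1)/(3) = 11/592 ≈ 1.8581%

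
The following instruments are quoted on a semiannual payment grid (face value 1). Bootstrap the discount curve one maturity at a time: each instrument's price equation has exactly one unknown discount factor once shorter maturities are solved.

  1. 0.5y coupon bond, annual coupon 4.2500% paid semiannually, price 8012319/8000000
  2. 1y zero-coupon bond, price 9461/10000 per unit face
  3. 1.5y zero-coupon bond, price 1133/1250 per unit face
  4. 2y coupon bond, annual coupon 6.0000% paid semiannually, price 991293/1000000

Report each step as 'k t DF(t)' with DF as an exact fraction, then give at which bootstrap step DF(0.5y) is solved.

1 1/2 9807/10000
2 1 9461/10000
3 3/2 1133/1250
4 2 8799/10000
DF(0.5y) is solved at step 1

step 1 [0.5y] bond c/2=17/800: DF=(8012319/8000000 − 17/800·(0))/(1+17/800) = 9807/10000 ≈ 0.980700
step 2 [1y] zero: DF = P = 9461/10000 ≈ 0.946100
step 3 [1.5y] zero: DF = P = 1133/1250 ≈ 0.906400
step 4 [2y] bond c/2=3/100: DF=(991293/1000000 − 3/100·(0.980700+0.946100+0.906400))/(1+3/100) = 8799/10000 ≈ 0.879900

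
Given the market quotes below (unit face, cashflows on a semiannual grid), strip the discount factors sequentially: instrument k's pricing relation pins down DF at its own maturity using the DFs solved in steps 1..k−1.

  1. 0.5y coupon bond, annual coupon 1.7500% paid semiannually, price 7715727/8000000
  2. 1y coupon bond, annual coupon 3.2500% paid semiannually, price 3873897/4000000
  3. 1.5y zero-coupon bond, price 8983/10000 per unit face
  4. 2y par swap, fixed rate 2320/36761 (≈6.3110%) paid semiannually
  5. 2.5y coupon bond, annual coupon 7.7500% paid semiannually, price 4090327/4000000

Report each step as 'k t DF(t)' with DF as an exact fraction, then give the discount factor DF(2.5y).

step 1 [0.5y] bond c/2=7/800: DF=(7715727/8000000 − 7/800·(0))/(1+7/800) = 9561/10000 ≈ 0.956100
step 2 [1y] bond c/2=13/800: DF=(3873897/4000000 − 13/800·(0.956100))/(1+13/800) = 9377/10000 ≈ 0.937700
step 3 [1.5y] zero: DF = P = 8983/10000 ≈ 0.898300
step 4 [2y] swap r/2=1160/36761: DF=(1 − 1160/36761·(0.956100+0.937700+0.898300))/(1+1160/36761) = 221/250 ≈ 0.884000
step 5 [2.5y] bond c/2=31/800: DF=(4090327/4000000 − 31/800·(0.956100+0.937700+0.898300+0.884000))/(1+31/800) = 8473/10000 ≈ 0.847300

1 1/2 9561/10000
2 1 9377/10000
3 3/2 8983/10000
4 2 221/250
5 5/2 8473/10000
DF(2.5y) = 8473/10000 ≈ 0.847300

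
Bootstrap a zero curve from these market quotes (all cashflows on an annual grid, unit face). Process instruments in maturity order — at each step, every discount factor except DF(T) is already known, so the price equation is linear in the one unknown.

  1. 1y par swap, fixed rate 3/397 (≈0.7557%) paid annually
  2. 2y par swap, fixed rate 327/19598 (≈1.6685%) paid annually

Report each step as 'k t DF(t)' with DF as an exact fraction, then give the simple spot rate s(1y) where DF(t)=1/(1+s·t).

1 1 397/400
2 2 9673/10000
s(1y) = (1/(397/400) − 1)/(1) = 3/397 ≈ 0.7557%

step 1 [1y] swap r/1=3/397: DF=(1 − 3/397·(0))/(1+3/397) = 397/400 ≈ 0.992500
step 2 [2y] swap r/1=327/19598: DF=(1 − 327/19598·(0.992500))/(1+327/19598) = 9673/10000 ≈ 0.967300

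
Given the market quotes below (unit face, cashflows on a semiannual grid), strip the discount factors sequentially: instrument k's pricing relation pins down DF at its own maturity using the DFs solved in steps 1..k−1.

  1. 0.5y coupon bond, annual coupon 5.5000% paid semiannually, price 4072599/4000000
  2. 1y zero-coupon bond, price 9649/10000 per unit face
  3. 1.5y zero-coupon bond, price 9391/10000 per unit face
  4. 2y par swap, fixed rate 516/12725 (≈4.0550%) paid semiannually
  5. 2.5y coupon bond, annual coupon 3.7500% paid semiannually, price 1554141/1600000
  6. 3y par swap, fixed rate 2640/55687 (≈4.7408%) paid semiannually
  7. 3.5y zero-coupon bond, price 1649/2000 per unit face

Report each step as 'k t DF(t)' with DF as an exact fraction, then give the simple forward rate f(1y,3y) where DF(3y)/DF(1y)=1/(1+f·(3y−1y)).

step 1 [0.5y] bond c/2=11/400: DF=(4072599/4000000 − 11/400·(0))/(1+11/400) = 9909/10000 ≈ 0.990900
step 2 [1y] zero: DF = P = 9649/10000 ≈ 0.964900
step 3 [1.5y] zero: DF = P = 9391/10000 ≈ 0.939100
step 4 [2y] swap r/2=258/12725: DF=(1 − 258/12725·(0.990900+0.964900+0.939100))/(1+258/12725) = 4613/5000 ≈ 0.922600
step 5 [2.5y] bond c/2=3/160: DF=(1554141/1600000 − 3/160·(0.990900+0.964900+0.939100+0.922600))/(1+3/160) = 552/625 ≈ 0.883200
step 6 [3y] swap r/2=1320/55687: DF=(1 − 1320/55687·(0.990900+0.964900+0.939100+0.922600+0.883200))/(1+1320/55687) = 217/250 ≈ 0.868000
step 7 [3.5y] zero: DF = P = 1649/2000 ≈ 0.824500

1 1/2 9909/10000
2 1 9649/10000
3 3/2 9391/10000
4 2 4613/5000
5 5/2 552/625
6 3 217/250
7 7/2 1649/2000
f(1y,3y) = ((9649/10000)/(217/250) − 1)/(2) = 969/17360 ≈ 5.5818%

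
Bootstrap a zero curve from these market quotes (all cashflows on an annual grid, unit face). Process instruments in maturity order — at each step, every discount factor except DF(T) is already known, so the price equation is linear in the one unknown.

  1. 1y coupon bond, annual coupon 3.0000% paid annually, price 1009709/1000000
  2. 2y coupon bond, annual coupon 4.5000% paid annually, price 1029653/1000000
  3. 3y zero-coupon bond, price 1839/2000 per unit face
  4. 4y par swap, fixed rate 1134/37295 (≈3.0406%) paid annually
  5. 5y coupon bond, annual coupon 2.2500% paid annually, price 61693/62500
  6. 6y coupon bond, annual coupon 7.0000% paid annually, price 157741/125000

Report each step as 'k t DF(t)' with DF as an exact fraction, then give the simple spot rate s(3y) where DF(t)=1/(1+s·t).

1 1 9803/10000
2 2 9431/10000
3 3 1839/2000
4 4 4433/5000
5 5 8833/10000
6 6 1097/1250
s(3y) = (1/(1839/2000) − 1)/(3) = 161/5517 ≈ 2.9183%

step 1 [1y] bond c/1=3/100: DF=(1009709/1000000 − 3/100·(0))/(1+3/100) = 9803/10000 ≈ 0.980300
step 2 [2y] bond c/1=9/200: DF=(1029653/1000000 − 9/200·(0.980300))/(1+9/200) = 9431/10000 ≈ 0.943100
step 3 [3y] zero: DF = P = 1839/2000 ≈ 0.919500
step 4 [4y] swap r/1=1134/37295: DF=(1 − 1134/37295·(0.980300+0.943100+0.919500))/(1+1134/37295) = 4433/5000 ≈ 0.886600
step 5 [5y] bond c/1=9/400: DF=(61693/62500 − 9/400·(0.980300+0.943100+0.919500+0.886600))/(1+9/400) = 8833/10000 ≈ 0.883300
step 6 [6y] bond c/1=7/100: DF=(157741/125000 − 7/100·(0.980300+0.943100+0.919500+0.886600+0.883300))/(1+7/100) = 1097/1250 ≈ 0.877600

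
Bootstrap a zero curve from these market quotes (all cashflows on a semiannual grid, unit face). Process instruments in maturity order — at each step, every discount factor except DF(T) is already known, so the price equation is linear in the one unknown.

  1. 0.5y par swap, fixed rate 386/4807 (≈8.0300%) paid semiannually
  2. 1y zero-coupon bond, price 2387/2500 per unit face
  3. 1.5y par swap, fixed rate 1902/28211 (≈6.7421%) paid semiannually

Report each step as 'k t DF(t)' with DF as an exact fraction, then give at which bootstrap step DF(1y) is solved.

1 1/2 4807/5000
2 1 2387/2500
3 3/2 9049/10000
DF(1y) is solved at step 2

step 1 [0.5y] swap r/2=193/4807: DF=(1 − 193/4807·(0))/(1+193/4807) = 4807/5000 ≈ 0.961400
step 2 [1y] zero: DF = P = 2387/2500 ≈ 0.954800
step 3 [1.5y] swap r/2=951/28211: DF=(1 − 951/28211·(0.961400+0.954800))/(1+951/28211) = 9049/10000 ≈ 0.904900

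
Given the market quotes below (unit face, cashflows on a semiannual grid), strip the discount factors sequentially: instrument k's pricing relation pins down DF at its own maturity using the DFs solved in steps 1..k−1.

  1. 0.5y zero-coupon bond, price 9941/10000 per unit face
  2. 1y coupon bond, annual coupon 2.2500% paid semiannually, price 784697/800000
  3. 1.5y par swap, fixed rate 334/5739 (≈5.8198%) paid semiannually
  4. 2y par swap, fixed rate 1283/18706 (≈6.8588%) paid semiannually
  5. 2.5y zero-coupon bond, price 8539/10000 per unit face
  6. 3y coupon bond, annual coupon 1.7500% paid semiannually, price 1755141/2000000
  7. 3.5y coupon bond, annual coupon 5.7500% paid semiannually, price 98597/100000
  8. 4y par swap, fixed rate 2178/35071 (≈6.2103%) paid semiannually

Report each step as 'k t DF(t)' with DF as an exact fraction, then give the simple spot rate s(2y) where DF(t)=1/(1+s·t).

1 1/2 9941/10000
2 1 9589/10000
3 3/2 1833/2000
4 2 8717/10000
5 5/2 8539/10000
6 3 8301/10000
7 7/2 2017/2500
8 4 3911/5000
s(2y) = (1/(8717/10000) − 1)/(2) = 1283/17434 ≈ 7.3592%

step 1 [0.5y] zero: DF = P = 9941/10000 ≈ 0.994100
step 2 [1y] bond c/2=9/800: DF=(784697/800000 − 9/800·(0.994100))/(1+9/800) = 9589/10000 ≈ 0.958900
step 3 [1.5y] swap r/2=167/5739: DF=(1 − 167/5739·(0.994100+0.958900))/(1+167/5739) = 1833/2000 ≈ 0.916500
step 4 [2y] swap r/2=1283/37412: DF=(1 − 1283/37412·(0.994100+0.958900+0.916500))/(1+1283/37412) = 8717/10000 ≈ 0.871700
step 5 [2.5y] zero: DF = P = 8539/10000 ≈ 0.853900
step 6 [3y] bond c/2=7/800: DF=(1755141/2000000 − 7/800·(0.994100+0.958900+0.916500+0.871700+0.853900))/(1+7/800) = 8301/10000 ≈ 0.830100
step 7 [3.5y] bond c/2=23/800: DF=(98597/100000 − 23/800·(0.994100+0.958900+0.916500+0.871700+0.853900+0.830100))/(1+23/800) = 2017/2500 ≈ 0.806800
step 8 [4y] swap r/2=1089/35071: DF=(1 − 1089/35071·(0.994100+0.958900+0.916500+0.871700+0.853900+0.830100+0.806800))/(1+1089/35071) = 3911/5000 ≈ 0.782200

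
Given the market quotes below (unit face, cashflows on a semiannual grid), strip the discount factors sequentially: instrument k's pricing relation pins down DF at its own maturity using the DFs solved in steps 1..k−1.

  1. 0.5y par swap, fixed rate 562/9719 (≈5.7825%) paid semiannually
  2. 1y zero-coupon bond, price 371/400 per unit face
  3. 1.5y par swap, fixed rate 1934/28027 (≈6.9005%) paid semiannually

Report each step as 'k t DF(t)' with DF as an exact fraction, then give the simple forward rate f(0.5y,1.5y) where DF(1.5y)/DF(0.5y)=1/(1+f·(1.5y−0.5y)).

step 1 [0.5y] swap r/2=281/9719: DF=(1 − 281/9719·(0))/(1+281/9719) = 9719/10000 ≈ 0.971900
step 2 [1y] zero: DF = P = 371/400 ≈ 0.927500
step 3 [1.5y] swap r/2=967/28027: DF=(1 − 967/28027·(0.971900+0.927500))/(1+967/28027) = 9033/10000 ≈ 0.903300

1 1/2 9719/10000
2 1 371/400
3 3/2 9033/10000
f(0.5y,1.5y) = ((9719/10000)/(9033/10000) − 1)/(1) = 686/9033 ≈ 7.5944%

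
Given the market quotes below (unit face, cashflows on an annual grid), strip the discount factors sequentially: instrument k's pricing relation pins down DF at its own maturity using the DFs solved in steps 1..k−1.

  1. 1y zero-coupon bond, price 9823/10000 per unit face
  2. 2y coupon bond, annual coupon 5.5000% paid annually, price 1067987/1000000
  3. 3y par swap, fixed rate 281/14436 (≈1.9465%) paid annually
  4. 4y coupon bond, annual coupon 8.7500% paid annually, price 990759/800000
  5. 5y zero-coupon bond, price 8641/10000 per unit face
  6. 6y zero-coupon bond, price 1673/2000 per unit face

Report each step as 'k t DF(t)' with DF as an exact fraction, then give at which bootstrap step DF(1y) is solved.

step 1 [1y] zero: DF = P = 9823/10000 ≈ 0.982300
step 2 [2y] bond c/1=11/200: DF=(1067987/1000000 − 11/200·(0.982300))/(1+11/200) = 9611/10000 ≈ 0.961100
step 3 [3y] swap r/1=281/14436: DF=(1 − 281/14436·(0.982300+0.961100))/(1+281/14436) = 4719/5000 ≈ 0.943800
step 4 [4y] bond c/1=7/80: DF=(990759/800000 − 7/80·(0.982300+0.961100+0.943800))/(1+7/80) = 1813/2000 ≈ 0.906500
step 5 [5y] zero: DF = P = 8641/10000 ≈ 0.864100
step 6 [6y] zero: DF = P = 1673/2000 ≈ 0.836500

1 1 9823/10000
2 2 9611/10000
3 3 4719/5000
4 4 1813/2000
5 5 8641/10000
6 6 1673/2000
DF(1y) is solved at step 1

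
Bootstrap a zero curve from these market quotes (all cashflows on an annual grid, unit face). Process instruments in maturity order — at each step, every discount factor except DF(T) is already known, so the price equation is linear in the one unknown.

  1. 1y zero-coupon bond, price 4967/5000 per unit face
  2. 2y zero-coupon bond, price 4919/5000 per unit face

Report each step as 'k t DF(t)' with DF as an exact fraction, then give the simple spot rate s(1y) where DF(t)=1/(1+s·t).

step 1 [1y] zero: DF = P = 4967/5000 ≈ 0.993400
step 2 [2y] zero: DF = P = 4919/5000 ≈ 0.983800

1 1 4967/5000
2 2 4919/5000
s(1y) = (1/(4967/5000) − 1)/(1) = 33/4967 ≈ 0.6644%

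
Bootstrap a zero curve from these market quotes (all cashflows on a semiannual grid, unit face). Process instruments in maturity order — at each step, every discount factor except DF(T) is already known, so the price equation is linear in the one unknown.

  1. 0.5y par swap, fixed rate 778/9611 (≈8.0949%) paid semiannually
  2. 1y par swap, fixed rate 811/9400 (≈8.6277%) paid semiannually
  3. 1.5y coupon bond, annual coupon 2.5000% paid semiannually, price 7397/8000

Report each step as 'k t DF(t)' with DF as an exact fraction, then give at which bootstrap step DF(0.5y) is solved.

step 1 [0.5y] swap r/2=389/9611: DF=(1 − 389/9611·(0))/(1+389/9611) = 9611/10000 ≈ 0.961100
step 2 [1y] swap r/2=811/18800: DF=(1 − 811/18800·(0.961100))/(1+811/18800) = 9189/10000 ≈ 0.918900
step 3 [1.5y] bond c/2=1/80: DF=(7397/8000 − 1/80·(0.961100+0.918900))/(1+1/80) = 89/100 ≈ 0.890000

1 1/2 9611/10000
2 1 9189/10000
3 3/2 89/100
DF(0.5y) is solved at step 1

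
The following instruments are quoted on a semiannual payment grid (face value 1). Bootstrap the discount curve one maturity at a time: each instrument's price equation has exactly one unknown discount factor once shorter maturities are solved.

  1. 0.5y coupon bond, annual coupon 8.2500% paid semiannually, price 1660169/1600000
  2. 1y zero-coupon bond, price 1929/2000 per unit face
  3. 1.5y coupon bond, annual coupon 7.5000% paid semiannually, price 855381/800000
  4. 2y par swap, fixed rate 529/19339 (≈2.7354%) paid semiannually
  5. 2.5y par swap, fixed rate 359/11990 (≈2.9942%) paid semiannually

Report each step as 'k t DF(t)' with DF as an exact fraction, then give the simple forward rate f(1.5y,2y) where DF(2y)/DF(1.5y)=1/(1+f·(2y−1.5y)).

step 1 [0.5y] bond c/2=33/800: DF=(1660169/1600000 − 33/800·(0))/(1+33/800) = 1993/2000 ≈ 0.996500
step 2 [1y] zero: DF = P = 1929/2000 ≈ 0.964500
step 3 [1.5y] bond c/2=3/80: DF=(855381/800000 − 3/80·(0.996500+0.964500))/(1+3/80) = 9597/10000 ≈ 0.959700
step 4 [2y] swap r/2=529/38678: DF=(1 − 529/38678·(0.996500+0.964500+0.959700))/(1+529/38678) = 9471/10000 ≈ 0.947100
step 5 [2.5y] swap r/2=359/23980: DF=(1 − 359/23980·(0.996500+0.964500+0.959700+0.947100))/(1+359/23980) = 4641/5000 ≈ 0.928200

1 1/2 1993/2000
2 1 1929/2000
3 3/2 9597/10000
4 2 9471/10000
5 5/2 4641/5000
f(1.5y,2y) = ((9597/10000)/(9471/10000) − 1)/(1/2) = 12/451 ≈ 2.6608%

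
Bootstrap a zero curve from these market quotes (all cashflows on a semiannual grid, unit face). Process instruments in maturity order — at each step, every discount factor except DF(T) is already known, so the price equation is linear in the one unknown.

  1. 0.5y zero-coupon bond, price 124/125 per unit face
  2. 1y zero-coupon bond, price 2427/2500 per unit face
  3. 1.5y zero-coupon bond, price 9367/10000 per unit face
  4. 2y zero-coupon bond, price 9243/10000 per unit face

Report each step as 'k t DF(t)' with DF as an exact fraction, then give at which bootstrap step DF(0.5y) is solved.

step 1 [0.5y] zero: DF = P = 124/125 ≈ 0.992000
step 2 [1y] zero: DF = P = 2427/2500 ≈ 0.970800
step 3 [1.5y] zero: DF = P = 9367/10000 ≈ 0.936700
step 4 [2y] zero: DF = P = 9243/10000 ≈ 0.924300

1 1/2 124/125
2 1 2427/2500
3 3/2 9367/10000
4 2 9243/10000
DF(0.5y) is solved at step 1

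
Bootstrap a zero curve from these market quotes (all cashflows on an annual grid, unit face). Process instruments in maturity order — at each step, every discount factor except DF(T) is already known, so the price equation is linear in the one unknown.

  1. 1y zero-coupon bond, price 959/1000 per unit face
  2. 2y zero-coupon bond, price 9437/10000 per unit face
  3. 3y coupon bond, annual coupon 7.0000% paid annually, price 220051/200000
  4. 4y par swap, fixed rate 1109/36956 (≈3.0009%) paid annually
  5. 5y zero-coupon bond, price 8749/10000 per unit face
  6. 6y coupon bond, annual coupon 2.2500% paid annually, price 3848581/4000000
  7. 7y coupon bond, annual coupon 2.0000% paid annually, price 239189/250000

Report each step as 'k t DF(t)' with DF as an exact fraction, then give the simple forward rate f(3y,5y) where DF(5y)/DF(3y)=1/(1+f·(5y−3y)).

1 1 959/1000
2 2 9437/10000
3 3 4519/5000
4 4 8891/10000
5 5 8749/10000
6 6 2101/2500
7 7 8319/10000
f(3y,5y) = ((4519/5000)/(8749/10000) − 1)/(2) = 289/17498 ≈ 1.6516%

step 1 [1y] zero: DF = P = 959/1000 ≈ 0.959000
step 2 [2y] zero: DF = P = 9437/10000 ≈ 0.943700
step 3 [3y] bond c/1=7/100: DF=(220051/200000 − 7/100·(0.959000+0.943700))/(1+7/100) = 4519/5000 ≈ 0.903800
step 4 [4y] swap r/1=1109/36956: DF=(1 − 1109/36956·(0.959000+0.943700+0.903800))/(1+1109/36956) = 8891/10000 ≈ 0.889100
step 5 [5y] zero: DF = P = 8749/10000 ≈ 0.874900
step 6 [6y] bond c/1=9/400: DF=(3848581/4000000 − 9/400·(0.959000+0.943700+0.903800+0.889100+0.874900))/(1+9/400) = 2101/2500 ≈ 0.840400
step 7 [7y] bond c/1=1/50: DF=(239189/250000 − 1/50·(0.959000+0.943700+0.903800+0.889100+0.874900+0.840400))/(1+1/50) = 8319/10000 ≈ 0.831900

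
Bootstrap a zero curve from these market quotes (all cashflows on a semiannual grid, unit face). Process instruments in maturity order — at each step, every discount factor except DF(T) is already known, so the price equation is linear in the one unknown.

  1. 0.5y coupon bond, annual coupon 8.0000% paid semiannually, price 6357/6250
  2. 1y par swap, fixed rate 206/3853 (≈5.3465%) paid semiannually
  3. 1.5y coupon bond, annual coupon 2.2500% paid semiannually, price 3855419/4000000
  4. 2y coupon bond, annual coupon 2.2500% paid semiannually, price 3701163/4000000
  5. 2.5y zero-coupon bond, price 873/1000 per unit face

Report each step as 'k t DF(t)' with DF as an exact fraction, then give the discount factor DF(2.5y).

1 1/2 489/500
2 1 1897/2000
3 3/2 9317/10000
4 2 552/625
5 5/2 873/1000
DF(2.5y) = 873/1000 ≈ 0.873000

step 1 [0.5y] bond c/2=1/25: DF=(6357/6250 − 1/25·(0))/(1+1/25) = 489/500 ≈ 0.978000
step 2 [1y] swap r/2=103/3853: DF=(1 − 103/3853·(0.978000))/(1+103/3853) = 1897/2000 ≈ 0.948500
step 3 [1.5y] bond c/2=9/800: DF=(3855419/4000000 − 9/800·(0.978000+0.948500))/(1+9/800) = 9317/10000 ≈ 0.931700
step 4 [2y] bond c/2=9/800: DF=(3701163/4000000 − 9/800·(0.978000+0.948500+0.931700))/(1+9/800) = 552/625 ≈ 0.883200
step 5 [2.5y] zero: DF = P = 873/1000 ≈ 0.873000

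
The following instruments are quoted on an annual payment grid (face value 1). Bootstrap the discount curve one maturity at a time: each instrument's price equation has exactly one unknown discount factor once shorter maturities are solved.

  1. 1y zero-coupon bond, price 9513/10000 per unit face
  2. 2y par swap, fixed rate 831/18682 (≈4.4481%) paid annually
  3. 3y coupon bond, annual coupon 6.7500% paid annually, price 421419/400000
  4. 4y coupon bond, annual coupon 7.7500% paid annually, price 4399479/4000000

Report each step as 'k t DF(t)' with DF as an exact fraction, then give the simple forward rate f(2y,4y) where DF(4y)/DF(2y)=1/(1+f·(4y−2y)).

1 1 9513/10000
2 2 9169/10000
3 3 543/625
4 4 8239/10000
f(2y,4y) = ((9169/10000)/(8239/10000) − 1)/(2) = 465/8239 ≈ 5.6439%

step 1 [1y] zero: DF = P = 9513/10000 ≈ 0.951300
step 2 [2y] swap r/1=831/18682: DF=(1 − 831/18682·(0.951300))/(1+831/18682) = 9169/10000 ≈ 0.916900
step 3 [3y] bond c/1=27/400: DF=(421419/400000 − 27/400·(0.951300+0.916900))/(1+27/400) = 543/625 ≈ 0.868800
step 4 [4y] bond c/1=31/400: DF=(4399479/4000000 − 31/400·(0.951300+0.916900+0.868800))/(1+31/400) = 8239/10000 ≈ 0.823900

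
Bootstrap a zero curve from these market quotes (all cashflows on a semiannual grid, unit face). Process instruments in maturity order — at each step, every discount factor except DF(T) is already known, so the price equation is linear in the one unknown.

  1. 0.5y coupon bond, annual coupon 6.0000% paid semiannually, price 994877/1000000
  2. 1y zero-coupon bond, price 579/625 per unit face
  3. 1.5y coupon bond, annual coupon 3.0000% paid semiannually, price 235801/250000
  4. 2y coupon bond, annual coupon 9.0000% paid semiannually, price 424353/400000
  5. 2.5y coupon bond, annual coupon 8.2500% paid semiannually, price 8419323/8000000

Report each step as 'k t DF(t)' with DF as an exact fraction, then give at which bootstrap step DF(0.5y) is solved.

1 1/2 9659/10000
2 1 579/625
3 3/2 9013/10000
4 2 8949/10000
5 5/2 4323/5000
DF(0.5y) is solved at step 1

step 1 [0.5y] bond c/2=3/100: DF=(994877/1000000 − 3/100·(0))/(1+3/100) = 9659/10000 ≈ 0.965900
step 2 [1y] zero: DF = P = 579/625 ≈ 0.926400
step 3 [1.5y] bond c/2=3/200: DF=(235801/250000 − 3/200·(0.965900+0.926400))/(1+3/200) = 9013/10000 ≈ 0.901300
step 4 [2y] bond c/2=9/200: DF=(424353/400000 − 9/200·(0.965900+0.926400+0.901300))/(1+9/200) = 8949/10000 ≈ 0.894900
step 5 [2.5y] bond c/2=33/800: DF=(8419323/8000000 − 33/800·(0.965900+0.926400+0.901300+0.894900))/(1+33/800) = 4323/5000 ≈ 0.864600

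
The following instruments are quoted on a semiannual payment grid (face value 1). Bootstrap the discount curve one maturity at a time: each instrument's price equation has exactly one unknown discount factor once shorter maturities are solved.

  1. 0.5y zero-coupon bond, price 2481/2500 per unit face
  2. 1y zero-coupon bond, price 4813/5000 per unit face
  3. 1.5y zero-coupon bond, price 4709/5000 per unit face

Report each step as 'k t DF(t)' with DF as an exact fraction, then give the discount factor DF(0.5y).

1 1/2 2481/2500
2 1 4813/5000
3 3/2 4709/5000
DF(0.5y) = 2481/2500 ≈ 0.992400

step 1 [0.5y] zero: DF = P = 2481/2500 ≈ 0.992400
step 2 [1y] zero: DF = P = 4813/5000 ≈ 0.962600
step 3 [1.5y] zero: DF = P = 4709/5000 ≈ 0.941800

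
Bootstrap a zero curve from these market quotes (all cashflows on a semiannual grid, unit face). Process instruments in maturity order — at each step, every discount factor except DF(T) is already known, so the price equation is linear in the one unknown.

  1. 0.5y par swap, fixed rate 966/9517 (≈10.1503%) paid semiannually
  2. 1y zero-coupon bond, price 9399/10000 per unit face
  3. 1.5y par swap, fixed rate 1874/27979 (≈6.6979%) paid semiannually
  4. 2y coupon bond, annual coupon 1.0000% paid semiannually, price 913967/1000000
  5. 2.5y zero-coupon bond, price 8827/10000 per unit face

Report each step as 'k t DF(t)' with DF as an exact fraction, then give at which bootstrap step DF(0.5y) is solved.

1 1/2 9517/10000
2 1 9399/10000
3 3/2 9063/10000
4 2 1791/2000
5 5/2 8827/10000
DF(0.5y) is solved at step 1

step 1 [0.5y] swap r/2=483/9517: DF=(1 − 483/9517·(0))/(1+483/9517) = 9517/10000 ≈ 0.951700
step 2 [1y] zero: DF = P = 9399/10000 ≈ 0.939900
step 3 [1.5y] swap r/2=937/27979: DF=(1 − 937/27979·(0.951700+0.939900))/(1+937/27979) = 9063/10000 ≈ 0.906300
step 4 [2y] bond c/2=1/200: DF=(913967/1000000 − 1/200·(0.951700+0.939900+0.906300))/(1+1/200) = 1791/2000 ≈ 0.895500
step 5 [2.5y] zero: DF = P = 8827/10000 ≈ 0.882700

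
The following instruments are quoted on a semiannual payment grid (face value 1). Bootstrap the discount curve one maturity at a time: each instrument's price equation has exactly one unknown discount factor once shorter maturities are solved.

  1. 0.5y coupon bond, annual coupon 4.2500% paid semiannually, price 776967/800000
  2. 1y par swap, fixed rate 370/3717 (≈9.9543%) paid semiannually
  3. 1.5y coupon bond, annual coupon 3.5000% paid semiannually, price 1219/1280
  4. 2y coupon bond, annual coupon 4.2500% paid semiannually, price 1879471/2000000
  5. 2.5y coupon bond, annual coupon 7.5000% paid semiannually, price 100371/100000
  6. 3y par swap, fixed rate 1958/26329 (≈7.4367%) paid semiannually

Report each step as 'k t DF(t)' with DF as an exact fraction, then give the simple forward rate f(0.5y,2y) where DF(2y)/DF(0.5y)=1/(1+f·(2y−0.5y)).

step 1 [0.5y] bond c/2=17/800: DF=(776967/800000 − 17/800·(0))/(1+17/800) = 951/1000 ≈ 0.951000
step 2 [1y] swap r/2=185/3717: DF=(1 − 185/3717·(0.951000))/(1+185/3717) = 363/400 ≈ 0.907500
step 3 [1.5y] bond c/2=7/400: DF=(1219/1280 − 7/400·(0.951000+0.907500))/(1+7/400) = 113/125 ≈ 0.904000
step 4 [2y] bond c/2=17/800: DF=(1879471/2000000 − 17/800·(0.951000+0.907500+0.904000))/(1+17/800) = 8627/10000 ≈ 0.862700
step 5 [2.5y] bond c/2=3/80: DF=(100371/100000 − 3/80·(0.951000+0.907500+0.904000+0.862700))/(1+3/80) = 2091/2500 ≈ 0.836400
step 6 [3y] swap r/2=979/26329: DF=(1 − 979/26329·(0.951000+0.907500+0.904000+0.862700+0.836400))/(1+979/26329) = 4021/5000 ≈ 0.804200

1 1/2 951/1000
2 1 363/400
3 3/2 113/125
4 2 8627/10000
5 5/2 2091/2500
6 3 4021/5000
f(0.5y,2y) = ((951/1000)/(8627/10000) − 1)/(3/2) = 1766/25881 ≈ 6.8235%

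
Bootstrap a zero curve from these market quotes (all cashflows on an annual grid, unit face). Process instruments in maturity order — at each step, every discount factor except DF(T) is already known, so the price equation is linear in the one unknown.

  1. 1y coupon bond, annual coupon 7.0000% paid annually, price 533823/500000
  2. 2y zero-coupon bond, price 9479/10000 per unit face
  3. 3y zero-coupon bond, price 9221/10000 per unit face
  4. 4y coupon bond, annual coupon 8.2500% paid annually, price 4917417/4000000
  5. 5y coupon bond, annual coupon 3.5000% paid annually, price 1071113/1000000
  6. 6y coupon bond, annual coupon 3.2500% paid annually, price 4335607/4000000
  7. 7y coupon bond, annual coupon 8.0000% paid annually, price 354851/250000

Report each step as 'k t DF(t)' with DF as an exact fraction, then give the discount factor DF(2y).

step 1 [1y] bond c/1=7/100: DF=(533823/500000 − 7/100·(0))/(1+7/100) = 4989/5000 ≈ 0.997800
step 2 [2y] zero: DF = P = 9479/10000 ≈ 0.947900
step 3 [3y] zero: DF = P = 9221/10000 ≈ 0.922100
step 4 [4y] bond c/1=33/400: DF=(4917417/4000000 − 33/400·(0.997800+0.947900+0.922100))/(1+33/400) = 9171/10000 ≈ 0.917100
step 5 [5y] bond c/1=7/200: DF=(1071113/1000000 − 7/200·(0.997800+0.947900+0.922100+0.917100))/(1+7/200) = 9069/10000 ≈ 0.906900
step 6 [6y] bond c/1=13/400: DF=(4335607/4000000 − 13/400·(0.997800+0.947900+0.922100+0.917100+0.906900))/(1+13/400) = 9021/10000 ≈ 0.902100
step 7 [7y] bond c/1=2/25: DF=(354851/250000 − 2/25·(0.997800+0.947900+0.922100+0.917100+0.906900+0.902100))/(1+2/25) = 8999/10000 ≈ 0.899900

1 1 4989/5000
2 2 9479/10000
3 3 9221/10000
4 4 9171/10000
5 5 9069/10000
6 6 9021/10000
7 7 8999/10000
DF(2y) = 9479/10000 ≈ 0.947900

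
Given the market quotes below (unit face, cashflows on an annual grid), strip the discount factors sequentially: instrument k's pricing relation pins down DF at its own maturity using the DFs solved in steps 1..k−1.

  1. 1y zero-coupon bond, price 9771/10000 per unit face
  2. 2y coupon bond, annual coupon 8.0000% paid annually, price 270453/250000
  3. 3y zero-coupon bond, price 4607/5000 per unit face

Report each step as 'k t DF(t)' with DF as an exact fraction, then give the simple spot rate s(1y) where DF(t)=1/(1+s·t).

step 1 [1y] zero: DF = P = 9771/10000 ≈ 0.977100
step 2 [2y] bond c/1=2/25: DF=(270453/250000 − 2/25·(0.977100))/(1+2/25) = 9293/10000 ≈ 0.929300
step 3 [3y] zero: DF = P = 4607/5000 ≈ 0.921400

1 1 9771/10000
2 2 9293/10000
3 3 4607/5000
s(1y) = (1/(9771/10000) − 1)/(1) = 229/9771 ≈ 2.3437%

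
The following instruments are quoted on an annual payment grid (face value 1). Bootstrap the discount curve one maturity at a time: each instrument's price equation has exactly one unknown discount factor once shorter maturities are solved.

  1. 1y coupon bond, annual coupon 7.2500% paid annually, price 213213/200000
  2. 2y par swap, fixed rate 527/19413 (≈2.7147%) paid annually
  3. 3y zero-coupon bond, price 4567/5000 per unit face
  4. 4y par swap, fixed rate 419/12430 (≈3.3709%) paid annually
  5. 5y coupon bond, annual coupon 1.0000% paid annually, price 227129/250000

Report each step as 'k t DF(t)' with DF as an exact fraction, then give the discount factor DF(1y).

1 1 497/500
2 2 9473/10000
3 3 4567/5000
4 4 8743/10000
5 5 4313/5000
DF(1y) = 497/500 ≈ 0.994000

step 1 [1y] bond c/1=29/400: DF=(213213/200000 − 29/400·(0))/(1+29/400) = 497/500 ≈ 0.994000
step 2 [2y] swap r/1=527/19413: DF=(1 − 527/19413·(0.994000))/(1+527/19413) = 9473/10000 ≈ 0.947300
step 3 [3y] zero: DF = P = 4567/5000 ≈ 0.913400
step 4 [4y] swap r/1=419/12430: DF=(1 − 419/12430·(0.994000+0.947300+0.913400))/(1+419/12430) = 8743/10000 ≈ 0.874300
step 5 [5y] bond c/1=1/100: DF=(227129/250000 − 1/100·(0.994000+0.947300+0.913400+0.874300))/(1+1/100) = 4313/5000 ≈ 0.862600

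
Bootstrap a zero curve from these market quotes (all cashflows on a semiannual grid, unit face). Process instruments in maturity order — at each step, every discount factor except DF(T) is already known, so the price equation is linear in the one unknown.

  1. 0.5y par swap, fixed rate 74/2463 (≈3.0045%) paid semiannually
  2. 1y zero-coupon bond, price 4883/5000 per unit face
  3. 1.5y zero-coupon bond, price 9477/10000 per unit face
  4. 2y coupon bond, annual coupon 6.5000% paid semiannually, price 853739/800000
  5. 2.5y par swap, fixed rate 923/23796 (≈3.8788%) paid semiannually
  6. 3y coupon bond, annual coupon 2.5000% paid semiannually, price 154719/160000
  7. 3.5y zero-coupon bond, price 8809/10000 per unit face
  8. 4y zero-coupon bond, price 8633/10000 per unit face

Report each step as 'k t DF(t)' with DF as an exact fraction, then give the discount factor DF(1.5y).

step 1 [0.5y] swap r/2=37/2463: DF=(1 − 37/2463·(0))/(1+37/2463) = 2463/2500 ≈ 0.985200
step 2 [1y] zero: DF = P = 4883/5000 ≈ 0.976600
step 3 [1.5y] zero: DF = P = 9477/10000 ≈ 0.947700
step 4 [2y] bond c/2=13/400: DF=(853739/800000 − 13/400·(0.985200+0.976600+0.947700))/(1+13/400) = 471/500 ≈ 0.942000
step 5 [2.5y] swap r/2=923/47592: DF=(1 − 923/47592·(0.985200+0.976600+0.947700+0.942000))/(1+923/47592) = 9077/10000 ≈ 0.907700
step 6 [3y] bond c/2=1/80: DF=(154719/160000 − 1/80·(0.985200+0.976600+0.947700+0.942000+0.907700))/(1+1/80) = 8963/10000 ≈ 0.896300
step 7 [3.5y] zero: DF = P = 8809/10000 ≈ 0.880900
step 8 [4y] zero: DF = P = 8633/10000 ≈ 0.863300

1 1/2 2463/2500
2 1 4883/5000
3 3/2 9477/10000
4 2 471/500
5 5/2 9077/10000
6 3 8963/10000
7 7/2 8809/10000
8 4 8633/10000
DF(1.5y) = 9477/10000 ≈ 0.947700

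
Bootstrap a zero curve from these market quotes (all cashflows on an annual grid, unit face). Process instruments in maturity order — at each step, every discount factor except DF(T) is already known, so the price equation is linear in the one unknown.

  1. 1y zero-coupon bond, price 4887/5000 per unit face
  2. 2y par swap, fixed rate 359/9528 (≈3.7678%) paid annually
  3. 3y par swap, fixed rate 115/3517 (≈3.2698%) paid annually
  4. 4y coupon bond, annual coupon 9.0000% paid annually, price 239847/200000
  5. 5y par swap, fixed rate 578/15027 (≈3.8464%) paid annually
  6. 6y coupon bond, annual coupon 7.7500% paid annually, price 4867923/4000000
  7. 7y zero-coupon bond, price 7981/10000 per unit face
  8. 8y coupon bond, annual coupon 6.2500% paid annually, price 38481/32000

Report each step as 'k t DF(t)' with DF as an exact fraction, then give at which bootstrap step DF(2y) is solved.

step 1 [1y] zero: DF = P = 4887/5000 ≈ 0.977400
step 2 [2y] swap r/1=359/9528: DF=(1 − 359/9528·(0.977400))/(1+359/9528) = 4641/5000 ≈ 0.928200
step 3 [3y] swap r/1=115/3517: DF=(1 − 115/3517·(0.977400+0.928200))/(1+115/3517) = 227/250 ≈ 0.908000
step 4 [4y] bond c/1=9/100: DF=(239847/200000 − 9/100·(0.977400+0.928200+0.908000))/(1+9/100) = 8679/10000 ≈ 0.867900
step 5 [5y] swap r/1=578/15027: DF=(1 − 578/15027·(0.977400+0.928200+0.908000+0.867900))/(1+578/15027) = 4133/5000 ≈ 0.826600
step 6 [6y] bond c/1=31/400: DF=(4867923/4000000 − 31/400·(0.977400+0.928200+0.908000+0.867900+0.826600))/(1+31/400) = 2013/2500 ≈ 0.805200
step 7 [7y] zero: DF = P = 7981/10000 ≈ 0.798100
step 8 [8y] bond c/1=1/16: DF=(38481/32000 − 1/16·(0.977400+0.928200+0.908000+0.867900+0.826600+0.805200+0.798100))/(1+1/16) = 7723/10000 ≈ 0.772300

1 1 4887/5000
2 2 4641/5000
3 3 227/250
4 4 8679/10000
5 5 4133/5000
6 6 2013/2500
7 7 7981/10000
8 8 7723/10000
DF(2y) is solved at step 2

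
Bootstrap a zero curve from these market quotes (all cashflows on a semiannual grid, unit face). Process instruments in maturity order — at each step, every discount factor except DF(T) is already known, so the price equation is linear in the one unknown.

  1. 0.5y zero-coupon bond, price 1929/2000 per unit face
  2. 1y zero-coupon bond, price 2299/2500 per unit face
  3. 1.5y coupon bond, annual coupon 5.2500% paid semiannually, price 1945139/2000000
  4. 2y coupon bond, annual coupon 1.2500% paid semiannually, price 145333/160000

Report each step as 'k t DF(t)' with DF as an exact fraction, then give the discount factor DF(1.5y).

step 1 [0.5y] zero: DF = P = 1929/2000 ≈ 0.964500
step 2 [1y] zero: DF = P = 2299/2500 ≈ 0.919600
step 3 [1.5y] bond c/2=21/800: DF=(1945139/2000000 − 21/800·(0.964500+0.919600))/(1+21/800) = 1799/2000 ≈ 0.899500
step 4 [2y] bond c/2=1/160: DF=(145333/160000 − 1/160·(0.964500+0.919600+0.899500))/(1+1/160) = 4427/5000 ≈ 0.885400

1 1/2 1929/2000
2 1 2299/2500
3 3/2 1799/2000
4 2 4427/5000
DF(1.5y) = 1799/2000 ≈ 0.899500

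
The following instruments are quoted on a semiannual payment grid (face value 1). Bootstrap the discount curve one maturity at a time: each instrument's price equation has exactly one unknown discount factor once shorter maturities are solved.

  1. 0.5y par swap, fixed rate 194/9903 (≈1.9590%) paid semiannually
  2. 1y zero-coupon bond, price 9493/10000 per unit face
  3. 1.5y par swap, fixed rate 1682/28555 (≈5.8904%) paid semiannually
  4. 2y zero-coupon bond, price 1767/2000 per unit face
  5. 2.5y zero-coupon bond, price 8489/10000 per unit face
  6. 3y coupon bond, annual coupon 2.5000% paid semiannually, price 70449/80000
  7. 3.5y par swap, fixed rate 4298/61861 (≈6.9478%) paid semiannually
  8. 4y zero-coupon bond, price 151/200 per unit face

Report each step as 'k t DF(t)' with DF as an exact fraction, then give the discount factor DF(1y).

1 1/2 9903/10000
2 1 9493/10000
3 3/2 9159/10000
4 2 1767/2000
5 5/2 8489/10000
6 3 8131/10000
7 7/2 7851/10000
8 4 151/200
DF(1y) = 9493/10000 ≈ 0.949300

step 1 [0.5y] swap r/2=97/9903: DF=(1 − 97/9903·(0))/(1+97/9903) = 9903/10000 ≈ 0.990300
step 2 [1y] zero: DF = P = 9493/10000 ≈ 0.949300
step 3 [1.5y] swap r/2=841/28555: DF=(1 − 841/28555·(0.990300+0.949300))/(1+841/28555) = 9159/10000 ≈ 0.915900
step 4 [2y] zero: DF = P = 1767/2000 ≈ 0.883500
step 5 [2.5y] zero: DF = P = 8489/10000 ≈ 0.848900
step 6 [3y] bond c/2=1/80: DF=(70449/80000 − 1/80·(0.990300+0.949300+0.915900+0.883500+0.848900))/(1+1/80) = 8131/10000 ≈ 0.813100
step 7 [3.5y] swap r/2=2149/61861: DF=(1 − 2149/61861·(0.990300+0.949300+0.915900+0.883500+0.848900+0.813100))/(1+2149/61861) = 7851/10000 ≈ 0.785100
step 8 [4y] zero: DF = P = 151/200 ≈ 0.755000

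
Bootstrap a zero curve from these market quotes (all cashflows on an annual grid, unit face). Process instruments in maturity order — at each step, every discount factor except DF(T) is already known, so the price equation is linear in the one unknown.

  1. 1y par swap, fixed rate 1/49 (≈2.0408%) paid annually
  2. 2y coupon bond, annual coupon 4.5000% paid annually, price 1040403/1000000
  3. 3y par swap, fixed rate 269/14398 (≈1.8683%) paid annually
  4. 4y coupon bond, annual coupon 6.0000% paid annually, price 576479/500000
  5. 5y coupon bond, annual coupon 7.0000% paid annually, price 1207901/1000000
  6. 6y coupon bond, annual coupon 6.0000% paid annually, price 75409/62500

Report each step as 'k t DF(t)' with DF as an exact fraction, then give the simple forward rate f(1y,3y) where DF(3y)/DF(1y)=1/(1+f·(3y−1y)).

step 1 [1y] swap r/1=1/49: DF=(1 − 1/49·(0))/(1+1/49) = 49/50 ≈ 0.980000
step 2 [2y] bond c/1=9/200: DF=(1040403/1000000 − 9/200·(0.980000))/(1+9/200) = 4767/5000 ≈ 0.953400
step 3 [3y] swap r/1=269/14398: DF=(1 − 269/14398·(0.980000+0.953400))/(1+269/14398) = 4731/5000 ≈ 0.946200
step 4 [4y] bond c/1=3/50: DF=(576479/500000 − 3/50·(0.980000+0.953400+0.946200))/(1+3/50) = 9247/10000 ≈ 0.924700
step 5 [5y] bond c/1=7/100: DF=(1207901/1000000 − 7/100·(0.980000+0.953400+0.946200+0.924700))/(1+7/100) = 22/25 ≈ 0.880000
step 6 [6y] bond c/1=3/50: DF=(75409/62500 − 3/50·(0.980000+0.953400+0.946200+0.924700+0.880000))/(1+3/50) = 8731/10000 ≈ 0.873100

1 1 49/50
2 2 4767/5000
3 3 4731/5000
4 4 9247/10000
5 5 22/25
6 6 8731/10000
f(1y,3y) = ((49/50)/(4731/5000) − 1)/(2) = 169/9462 ≈ 1.7861%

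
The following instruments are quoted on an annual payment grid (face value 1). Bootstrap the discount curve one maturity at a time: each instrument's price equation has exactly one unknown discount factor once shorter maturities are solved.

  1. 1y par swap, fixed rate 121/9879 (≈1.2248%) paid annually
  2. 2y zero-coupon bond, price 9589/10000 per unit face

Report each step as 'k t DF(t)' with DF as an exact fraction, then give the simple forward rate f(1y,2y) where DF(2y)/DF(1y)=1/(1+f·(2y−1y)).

step 1 [1y] swap r/1=121/9879: DF=(1 − 121/9879·(0))/(1+121/9879) = 9879/10000 ≈ 0.987900
step 2 [2y] zero: DF = P = 9589/10000 ≈ 0.958900

1 1 9879/10000
2 2 9589/10000
f(1y,2y) = ((9879/10000)/(9589/10000) − 1)/(1) = 290/9589 ≈ 3.0243%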